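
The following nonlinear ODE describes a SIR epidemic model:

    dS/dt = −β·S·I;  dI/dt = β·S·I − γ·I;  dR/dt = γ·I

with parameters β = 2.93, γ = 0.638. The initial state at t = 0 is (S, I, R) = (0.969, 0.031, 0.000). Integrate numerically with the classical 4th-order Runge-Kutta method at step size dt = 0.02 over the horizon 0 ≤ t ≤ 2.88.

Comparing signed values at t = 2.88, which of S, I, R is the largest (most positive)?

t=0.000: state=(0.969, 0.031, 0.000)
step 1 (dt=0.02): k1=(-0.088, 0.068, 0.020), k2=(-0.090, 0.070, 0.020), k3=(-0.090, 0.070, 0.020), k4=(-0.092, 0.071, 0.021); state += dt/6·(k1+2k2+2k3+k4)
t=0.020: state=(0.967, 0.032, 0.000)
t=0.040: state=(0.965, 0.034, 0.001)
t=0.060: state=(0.963, 0.035, 0.001)
continuing one RK4 step at a time; state shown every 5 steps (Δt=0.1):
t=0.100: state=(0.959, 0.039, 0.002)
t=0.200: state=(0.947, 0.048, 0.005)
t=0.300: state=(0.932, 0.059, 0.008)
t=0.400: state=(0.915, 0.073, 0.013)
t=0.500: state=(0.893, 0.089, 0.018)
t=0.600: state=(0.868, 0.108, 0.024)
t=0.700: state=(0.838, 0.130, 0.032)
t=0.800: state=(0.804, 0.155, 0.041)
t=0.900: state=(0.765, 0.183, 0.051)
t=1.000: state=(0.722, 0.214, 0.064)
t=1.100: state=(0.675, 0.246, 0.079)
t=1.200: state=(0.625, 0.280, 0.096)
t=1.300: state=(0.573, 0.313, 0.114)
t=1.400: state=(0.520, 0.344, 0.135)
t=1.500: state=(0.468, 0.373, 0.158)
t=1.600: state=(0.418, 0.399, 0.183)
t=1.700: state=(0.371, 0.420, 0.209)
t=1.800: state=(0.327, 0.436, 0.236)
t=1.900: state=(0.287, 0.448, 0.265)
t=2.000: state=(0.252, 0.455, 0.294)
t=2.100: state=(0.220, 0.457, 0.323)
t=2.200: state=(0.193, 0.456, 0.352)
t=2.300: state=(0.169, 0.451, 0.381)
t=2.400: state=(0.148, 0.443, 0.409)
t=2.500: state=(0.130, 0.433, 0.437)
t=2.600: state=(0.115, 0.421, 0.464)
t=2.700: state=(0.102, 0.407, 0.491)
t=2.800: state=(0.090, 0.393, 0.516)
t=2.880: state=(0.083, 0.381, 0.536)
compare at T: S=0.083, I=0.381, R=0.536

largest component: R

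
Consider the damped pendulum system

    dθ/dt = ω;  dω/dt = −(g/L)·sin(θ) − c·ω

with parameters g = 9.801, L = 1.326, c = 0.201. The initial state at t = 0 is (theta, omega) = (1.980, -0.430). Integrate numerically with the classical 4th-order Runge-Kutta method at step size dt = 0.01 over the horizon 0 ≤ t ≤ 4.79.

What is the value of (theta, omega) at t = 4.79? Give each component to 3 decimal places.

t=0.000: state=(1.980, -0.430)
step 1 (dt=0.01): k1=(-0.430, -6.695), k2=(-0.463, -6.694), k3=(-0.463, -6.695), k4=(-0.497, -6.695); state += dt/6·(k1+2k2+2k3+k4)
t=0.010: state=(1.975, -0.497)
t=0.020: state=(1.970, -0.564)
t=0.030: state=(1.964, -0.631)
continuing one RK4 step at a time; state shown every 20 steps (Δt=0.2):
t=0.200: state=(1.759, -1.785)
t=0.400: state=(1.264, -3.148)
t=0.600: state=(0.524, -4.140)
t=0.800: state=(-0.322, -4.114)
t=1.000: state=(-1.050, -3.032)
t=1.200: state=(-1.508, -1.526)
t=1.400: state=(-1.661, -0.020)
t=1.600: state=(-1.519, 1.427)
t=1.800: state=(-1.097, 2.767)
t=2.000: state=(-0.442, 3.661)
t=2.200: state=(0.303, 3.610)
t=2.400: state=(0.938, 2.617)
t=2.600: state=(1.322, 1.196)
t=2.800: state=(1.414, -0.276)
t=3.000: state=(1.217, -1.673)
t=3.200: state=(0.761, -2.820)
t=3.400: state=(0.131, -3.332)
t=3.600: state=(-0.509, -2.921)
t=3.800: state=(-0.990, -1.807)
t=4.000: state=(-1.215, -0.430)
t=4.200: state=(-1.162, 0.943)
t=4.400: state=(-0.849, 2.139)
t=4.600: state=(-0.338, 2.869)
t=4.790: state=(0.217, 2.840)

(theta, omega) = (0.217, 2.840)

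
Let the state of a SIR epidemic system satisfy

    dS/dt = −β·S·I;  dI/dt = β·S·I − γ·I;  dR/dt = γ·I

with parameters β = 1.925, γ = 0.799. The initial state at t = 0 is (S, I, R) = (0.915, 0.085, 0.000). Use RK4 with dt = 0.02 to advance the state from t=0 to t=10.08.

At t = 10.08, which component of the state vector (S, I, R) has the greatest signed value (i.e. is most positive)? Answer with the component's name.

largest component: R

t=0.000: state=(0.915, 0.085, 0.000)
step 1 (dt=0.02): k1=(-0.150, 0.082, 0.068), k2=(-0.151, 0.082, 0.069), k3=(-0.151, 0.082, 0.069), k4=(-0.152, 0.083, 0.069); state += dt/6·(k1+2k2+2k3+k4)
t=0.020: state=(0.912, 0.087, 0.001)
t=0.040: state=(0.909, 0.088, 0.003)
t=0.060: state=(0.906, 0.090, 0.004)
continuing one RK4 step at a time; state shown every 25 steps (Δt=0.5):
t=0.500: state=(0.825, 0.132, 0.043)
t=1.000: state=(0.708, 0.185, 0.106)
t=1.500: state=(0.579, 0.231, 0.190)
t=2.000: state=(0.457, 0.255, 0.288)
t=2.500: state=(0.357, 0.252, 0.390)
t=3.000: state=(0.283, 0.230, 0.487)
t=3.500: state=(0.230, 0.197, 0.573)
t=4.000: state=(0.194, 0.162, 0.644)
t=4.500: state=(0.168, 0.129, 0.702)
t=5.000: state=(0.151, 0.101, 0.748)
t=5.500: state=(0.138, 0.078, 0.784)
t=6.000: state=(0.130, 0.059, 0.811)
t=6.500: state=(0.123, 0.045, 0.832)
t=7.000: state=(0.119, 0.034, 0.847)
t=7.500: state=(0.115, 0.025, 0.859)
t=8.000: state=(0.113, 0.019, 0.868)
t=8.500: state=(0.111, 0.014, 0.874)
t=9.000: state=(0.110, 0.011, 0.879)
t=9.500: state=(0.109, 0.008, 0.883)
t=10.000: state=(0.108, 0.006, 0.886)
t=10.080: state=(0.108, 0.006, 0.886)
compare at T: S=0.108, I=0.006, R=0.886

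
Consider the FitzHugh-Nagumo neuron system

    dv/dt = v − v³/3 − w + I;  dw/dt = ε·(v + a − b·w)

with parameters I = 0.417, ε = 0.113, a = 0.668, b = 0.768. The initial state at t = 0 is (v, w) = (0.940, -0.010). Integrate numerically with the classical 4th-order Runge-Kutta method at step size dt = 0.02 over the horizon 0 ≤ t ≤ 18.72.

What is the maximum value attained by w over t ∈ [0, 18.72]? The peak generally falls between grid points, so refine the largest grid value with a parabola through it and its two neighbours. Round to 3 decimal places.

t=0.000: state=(0.940, -0.010)
step 1 (dt=0.02): k1=(1.090, 0.183), k2=(1.089, 0.184), k3=(1.089, 0.184), k4=(1.089, 0.185); state += dt/6·(k1+2k2+2k3+k4)
t=0.020: state=(0.962, -0.006)
t=0.040: state=(0.984, -0.003)
t=0.060: state=(1.005, 0.001)
continuing one RK4 step at a time; state shown every 50 steps (Δt=1):
t=1.000: state=(1.689, 0.214)
t=2.000: state=(1.744, 0.457)
t=3.000: state=(1.651, 0.676)
t=4.000: state=(1.537, 0.864)
t=5.000: state=(1.411, 1.024)
t=6.000: state=(1.269, 1.157)
t=7.000: state=(1.101, 1.261)
t=8.000: state=(0.879, 1.336)
t=9.000: state=(0.525, 1.375)
t=10.000: state=(-0.241, 1.354)
t=11.000: state=(-1.620, 1.211)
t=12.000: state=(-1.964, 0.980)
t=13.000: state=(-1.912, 0.760)
t=14.000: state=(-1.836, 0.567)
t=15.000: state=(-1.759, 0.397)
t=16.000: state=(-1.684, 0.250)
t=17.000: state=(-1.610, 0.124)
t=18.000: state=(-1.536, 0.015)
t=18.720: state=(-1.483, -0.052)
largest grid value and its neighbours: w(9.240)=1.37728, w(9.260)=1.37728, w(9.280)=1.37726
parabola through these three points peaks at t≈9.254 with w≈1.37729

max w = 1.377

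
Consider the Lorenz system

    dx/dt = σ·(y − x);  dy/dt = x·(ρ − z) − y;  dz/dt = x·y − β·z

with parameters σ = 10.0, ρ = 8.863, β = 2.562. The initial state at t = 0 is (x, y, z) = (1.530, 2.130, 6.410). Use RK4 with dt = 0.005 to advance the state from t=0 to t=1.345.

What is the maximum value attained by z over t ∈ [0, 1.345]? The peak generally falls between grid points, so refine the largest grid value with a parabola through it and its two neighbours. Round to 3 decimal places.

max z = 10.101

t=0.000: state=(1.530, 2.130, 6.410)
step 1 (dt=0.005): k1=(6.000, 1.623, -13.164), k2=(5.891, 1.707, -13.041), k3=(5.895, 1.705, -13.042), k4=(5.790, 1.789, -12.920); state += dt/6·(k1+2k2+2k3+k4)
t=0.005: state=(1.559, 2.139, 6.345)
t=0.010: state=(1.588, 2.148, 6.281)
t=0.015: state=(1.615, 2.158, 6.218)
continuing one RK4 step at a time; state shown every 10 steps (Δt=0.05):
t=0.050: state=(1.789, 2.251, 5.811)
t=0.100: state=(2.011, 2.449, 5.322)
t=0.150: state=(2.238, 2.718, 4.939)
t=0.200: state=(2.496, 3.055, 4.666)
t=0.250: state=(2.800, 3.459, 4.510)
t=0.300: state=(3.157, 3.926, 4.484)
t=0.350: state=(3.568, 4.443, 4.607)
t=0.400: state=(4.029, 4.990, 4.896)
t=0.450: state=(4.522, 5.527, 5.366)
t=0.500: state=(5.021, 5.997, 6.017)
t=0.550: state=(5.482, 6.332, 6.821)
t=0.600: state=(5.852, 6.464, 7.712)
t=0.650: state=(6.077, 6.353, 8.589)
t=0.700: state=(6.119, 6.008, 9.334)
t=0.750: state=(5.970, 5.493, 9.848)
t=0.800: state=(5.658, 4.905, 10.084)
t=0.850: state=(5.239, 4.340, 10.052)
t=0.900: state=(4.780, 3.864, 9.804)
t=0.950: state=(4.340, 3.508, 9.411)
t=1.000: state=(3.959, 3.273, 8.936)
t=1.050: state=(3.659, 3.146, 8.432)
t=1.100: state=(3.447, 3.110, 7.937)
t=1.150: state=(3.321, 3.150, 7.478)
t=1.200: state=(3.273, 3.252, 7.072)
t=1.250: state=(3.296, 3.408, 6.734)
t=1.300: state=(3.382, 3.611, 6.474)
t=1.345: state=(3.506, 3.827, 6.313)
largest grid value and its neighbours: z(0.815)=10.10074, z(0.820)=10.10108, z(0.825)=10.09888
parabola through these three points peaks at t≈0.818 with z≈10.10125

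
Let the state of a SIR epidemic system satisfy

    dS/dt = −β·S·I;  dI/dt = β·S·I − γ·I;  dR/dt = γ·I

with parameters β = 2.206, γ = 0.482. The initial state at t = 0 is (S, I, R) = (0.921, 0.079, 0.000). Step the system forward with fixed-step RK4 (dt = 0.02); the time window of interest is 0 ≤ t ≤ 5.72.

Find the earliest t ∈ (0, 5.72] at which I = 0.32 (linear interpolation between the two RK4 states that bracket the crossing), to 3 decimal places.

t = 1.139

t=0.000: state=(0.921, 0.079, 0.000)
step 1 (dt=0.02): k1=(-0.161, 0.122, 0.038), k2=(-0.163, 0.124, 0.039), k3=(-0.163, 0.124, 0.039), k4=(-0.165, 0.126, 0.039); state += dt/6·(k1+2k2+2k3+k4)
t=0.020: state=(0.918, 0.081, 0.001)
t=0.040: state=(0.914, 0.084, 0.002)
t=0.060: state=(0.911, 0.087, 0.002)
continuing one RK4 step at a time; state shown every 10 steps (Δt=0.2):
t=0.200: state=(0.884, 0.107, 0.009)
t=0.400: state=(0.837, 0.142, 0.021)
t=0.600: state=(0.779, 0.184, 0.037)
t=0.800: state=(0.711, 0.232, 0.057)
t=1.000: state=(0.634, 0.284, 0.081)
t=1.120: state=(0.586, 0.315, 0.099)
next step: t=1.140: state=(0.578, 0.320, 0.102) — I has crossed 0.32
linear interpolation between t=1.120 (0.31516) and t=1.140 (0.32026) → t≈1.139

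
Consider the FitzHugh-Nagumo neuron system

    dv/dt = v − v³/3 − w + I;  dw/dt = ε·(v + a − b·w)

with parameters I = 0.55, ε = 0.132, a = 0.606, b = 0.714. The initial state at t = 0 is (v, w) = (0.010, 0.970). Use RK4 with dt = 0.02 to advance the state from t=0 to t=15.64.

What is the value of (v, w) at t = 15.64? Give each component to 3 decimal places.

(v, w) = (1.748, 0.184)

t=0.000: state=(0.010, 0.970)
step 1 (dt=0.02): k1=(-0.410, -0.010), k2=(-0.414, -0.011), k3=(-0.414, -0.011), k4=(-0.418, -0.011); state += dt/6·(k1+2k2+2k3+k4)
t=0.020: state=(0.002, 0.970)
t=0.040: state=(-0.007, 0.970)
t=0.060: state=(-0.015, 0.969)
continuing one RK4 step at a time; state shown every 50 steps (Δt=1):
t=1.000: state=(-0.652, 0.924)
t=2.000: state=(-1.533, 0.774)
t=3.000: state=(-1.742, 0.569)
t=4.000: state=(-1.686, 0.377)
t=5.000: state=(-1.595, 0.213)
t=6.000: state=(-1.499, 0.075)
t=7.000: state=(-1.399, -0.037)
t=8.000: state=(-1.295, -0.127)
t=9.000: state=(-1.185, -0.196)
t=10.000: state=(-1.062, -0.243)
t=11.000: state=(-0.919, -0.270)
t=12.000: state=(-0.732, -0.274)
t=13.000: state=(-0.441, -0.248)
t=14.000: state=(0.143, -0.173)
t=15.000: state=(1.286, 0.007)
t=15.640: state=(1.748, 0.184)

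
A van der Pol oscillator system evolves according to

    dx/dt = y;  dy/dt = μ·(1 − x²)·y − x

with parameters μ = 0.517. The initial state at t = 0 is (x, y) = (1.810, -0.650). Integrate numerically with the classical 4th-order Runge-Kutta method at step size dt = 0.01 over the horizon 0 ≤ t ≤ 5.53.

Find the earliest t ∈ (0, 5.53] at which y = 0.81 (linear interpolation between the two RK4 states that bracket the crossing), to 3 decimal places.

t=0.000: state=(1.810, -0.650)
step 1 (dt=0.01): k1=(-0.650, -1.045), k2=(-0.655, -1.040), k3=(-0.655, -1.040), k4=(-0.660, -1.034); state += dt/6·(k1+2k2+2k3+k4)
t=0.010: state=(1.803, -0.660)
t=0.020: state=(1.797, -0.671)
t=0.030: state=(1.790, -0.681)
continuing one RK4 step at a time; state shown every 20 steps (Δt=0.2):
t=0.200: state=(1.660, -0.842)
t=0.400: state=(1.474, -1.016)
t=0.600: state=(1.254, -1.191)
t=0.800: state=(0.997, -1.380)
t=1.000: state=(0.700, -1.592)
t=1.200: state=(0.359, -1.824)
t=1.400: state=(-0.029, -2.051)
t=1.600: state=(-0.457, -2.207)
t=1.800: state=(-0.901, -2.192)
t=2.000: state=(-1.316, -1.917)
t=2.200: state=(-1.651, -1.409)
t=2.400: state=(-1.873, -0.812)
t=2.600: state=(-1.980, -0.275)
t=2.800: state=(-1.992, 0.141)
t=3.000: state=(-1.931, 0.446)
t=3.200: state=(-1.818, 0.674)
t=3.340: state=(-1.714, 0.808)
next step: t=3.350: state=(-1.706, 0.817) — y has crossed 0.81
linear interpolation between t=3.340 (0.80796) and t=3.350 (0.81698) → t≈3.342

t = 3.342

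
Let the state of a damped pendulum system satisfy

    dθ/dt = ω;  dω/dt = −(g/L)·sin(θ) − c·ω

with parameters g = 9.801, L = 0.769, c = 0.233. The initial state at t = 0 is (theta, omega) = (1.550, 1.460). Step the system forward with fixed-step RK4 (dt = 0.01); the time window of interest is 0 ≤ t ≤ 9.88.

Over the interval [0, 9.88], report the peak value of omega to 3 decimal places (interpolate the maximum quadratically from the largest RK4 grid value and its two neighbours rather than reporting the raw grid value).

t=0.000: state=(1.550, 1.460)
step 1 (dt=0.01): k1=(1.460, -13.083), k2=(1.395, -13.069), k3=(1.395, -13.069), k4=(1.329, -13.055); state += dt/6·(k1+2k2+2k3+k4)
t=0.010: state=(1.564, 1.329)
t=0.020: state=(1.577, 1.199)
t=0.030: state=(1.588, 1.069)
continuing one RK4 step at a time; state shown every 50 steps (Δt=0.5):
t=0.500: state=(0.726, -4.397)
t=1.000: state=(-1.289, -1.836)
t=1.500: state=(-0.677, 3.891)
t=2.000: state=(1.139, 1.647)
t=2.500: state=(0.519, -3.638)
t=3.000: state=(-1.050, -1.147)
t=3.500: state=(-0.309, 3.457)
t=4.000: state=(0.974, 0.487)
t=4.500: state=(0.078, -3.206)
t=5.000: state=(-0.877, 0.225)
t=5.500: state=(0.144, 2.800)
t=6.000: state=(0.740, -0.899)
t=6.500: state=(-0.331, -2.228)
t=7.000: state=(-0.562, 1.445)
t=7.500: state=(0.462, 1.534)
t=8.000: state=(0.356, -1.783)
t=8.500: state=(-0.522, -0.792)
t=9.000: state=(-0.143, 1.864)
t=9.500: state=(0.511, 0.085)
t=9.880: state=(0.154, -1.660)
largest grid value and its neighbours: omega(1.630)=4.41199, omega(1.640)=4.41514, omega(1.650)=4.41268
parabola through these three points peaks at t≈1.641 with omega≈4.41515

max omega = 4.415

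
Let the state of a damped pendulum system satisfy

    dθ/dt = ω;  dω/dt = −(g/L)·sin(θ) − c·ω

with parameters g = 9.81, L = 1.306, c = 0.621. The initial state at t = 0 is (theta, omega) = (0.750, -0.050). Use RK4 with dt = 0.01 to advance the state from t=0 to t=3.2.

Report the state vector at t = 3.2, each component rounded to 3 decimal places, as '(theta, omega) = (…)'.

t=0.000: state=(0.750, -0.050)
step 1 (dt=0.01): k1=(-0.050, -5.089), k2=(-0.075, -5.072), k3=(-0.075, -5.071), k4=(-0.101, -5.053); state += dt/6·(k1+2k2+2k3+k4)
t=0.010: state=(0.749, -0.101)
t=0.020: state=(0.748, -0.151)
t=0.030: state=(0.746, -0.201)
continuing one RK4 step at a time; state shown every 20 steps (Δt=0.2):
t=0.200: state=(0.644, -0.966)
t=0.400: state=(0.385, -1.556)
t=0.600: state=(0.054, -1.678)
t=0.800: state=(-0.254, -1.329)
t=1.000: state=(-0.457, -0.665)
t=1.200: state=(-0.514, 0.088)
t=1.400: state=(-0.429, 0.732)
t=1.600: state=(-0.239, 1.115)
t=1.800: state=(-0.006, 1.155)
t=2.000: state=(0.201, 0.873)
t=2.200: state=(0.329, 0.388)
t=2.400: state=(0.353, -0.142)
t=2.600: state=(0.279, -0.573)
t=2.800: state=(0.138, -0.802)
t=3.000: state=(-0.025, -0.785)
t=3.200: state=(-0.162, -0.554)

(theta, omega) = (-0.162, -0.554)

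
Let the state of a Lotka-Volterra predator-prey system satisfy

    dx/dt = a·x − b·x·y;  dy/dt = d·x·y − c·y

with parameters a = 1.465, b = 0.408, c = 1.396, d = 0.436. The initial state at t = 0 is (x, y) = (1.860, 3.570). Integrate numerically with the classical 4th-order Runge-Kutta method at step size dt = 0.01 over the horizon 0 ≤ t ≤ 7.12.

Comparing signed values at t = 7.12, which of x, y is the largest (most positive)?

largest component: x

t=0.000: state=(1.860, 3.570)
step 1 (dt=0.01): k1=(0.016, -2.089), k2=(0.024, -2.082), k3=(0.024, -2.082), k4=(0.032, -2.076); state += dt/6·(k1+2k2+2k3+k4)
t=0.010: state=(1.860, 3.549)
t=0.020: state=(1.861, 3.528)
t=0.030: state=(1.861, 3.508)
continuing one RK4 step at a time; state shown every 25 steps (Δt=0.25):
t=0.250: state=(1.912, 3.090)
t=0.500: state=(2.053, 2.704)
t=0.750: state=(2.283, 2.414)
t=1.000: state=(2.602, 2.220)
t=1.250: state=(3.010, 2.125)
t=1.500: state=(3.497, 2.135)
t=1.750: state=(4.033, 2.270)
t=2.000: state=(4.554, 2.558)
t=2.250: state=(4.947, 3.034)
t=2.500: state=(5.067, 3.706)
t=2.750: state=(4.812, 4.494)
t=3.000: state=(4.226, 5.200)
t=3.250: state=(3.503, 5.591)
t=3.500: state=(2.850, 5.569)
t=3.750: state=(2.367, 5.211)
t=4.000: state=(2.061, 4.672)
t=4.250: state=(1.902, 4.085)
t=4.500: state=(1.861, 3.534)
t=4.750: state=(1.918, 3.061)
t=5.000: state=(2.066, 2.680)
t=5.250: state=(2.302, 2.397)
t=5.500: state=(2.627, 2.210)
t=5.750: state=(3.041, 2.122)
t=6.000: state=(3.533, 2.140)
t=6.250: state=(4.071, 2.284)
t=6.500: state=(4.587, 2.585)
t=6.750: state=(4.966, 3.075)
t=7.000: state=(5.062, 3.758)
t=7.120: state=(4.975, 4.134)
compare at T: x=4.975, y=4.134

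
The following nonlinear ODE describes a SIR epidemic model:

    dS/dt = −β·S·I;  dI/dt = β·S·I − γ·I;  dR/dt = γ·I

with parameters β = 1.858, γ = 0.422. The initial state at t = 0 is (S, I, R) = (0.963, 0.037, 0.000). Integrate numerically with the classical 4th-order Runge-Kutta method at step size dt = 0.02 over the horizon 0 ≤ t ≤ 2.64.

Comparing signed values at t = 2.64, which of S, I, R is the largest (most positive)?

t=0.000: state=(0.963, 0.037, 0.000)
step 1 (dt=0.02): k1=(-0.066, 0.051, 0.016), k2=(-0.067, 0.051, 0.016), k3=(-0.067, 0.051, 0.016), k4=(-0.068, 0.052, 0.016); state += dt/6·(k1+2k2+2k3+k4)
t=0.020: state=(0.962, 0.038, 0.000)
t=0.040: state=(0.960, 0.039, 0.001)
t=0.060: state=(0.959, 0.040, 0.001)
continuing one RK4 step at a time; state shown every 5 steps (Δt=0.1):
t=0.100: state=(0.956, 0.042, 0.002)
t=0.200: state=(0.948, 0.049, 0.004)
t=0.300: state=(0.939, 0.055, 0.006)
t=0.400: state=(0.929, 0.063, 0.008)
t=0.500: state=(0.917, 0.072, 0.011)
t=0.600: state=(0.904, 0.082, 0.014)
t=0.700: state=(0.890, 0.092, 0.018)
t=0.800: state=(0.873, 0.104, 0.022)
t=0.900: state=(0.856, 0.118, 0.027)
t=1.000: state=(0.836, 0.132, 0.032)
t=1.100: state=(0.815, 0.147, 0.038)
t=1.200: state=(0.791, 0.164, 0.045)
t=1.300: state=(0.766, 0.182, 0.052)
t=1.400: state=(0.740, 0.200, 0.060)
t=1.500: state=(0.711, 0.220, 0.069)
t=1.600: state=(0.682, 0.240, 0.078)
t=1.700: state=(0.651, 0.260, 0.089)
t=1.800: state=(0.619, 0.281, 0.100)
t=1.900: state=(0.586, 0.301, 0.113)
t=2.000: state=(0.553, 0.321, 0.126)
t=2.100: state=(0.520, 0.340, 0.140)
t=2.200: state=(0.488, 0.358, 0.155)
t=2.300: state=(0.456, 0.374, 0.170)
t=2.400: state=(0.424, 0.389, 0.186)
t=2.500: state=(0.394, 0.403, 0.203)
t=2.600: state=(0.365, 0.414, 0.220)
t=2.640: state=(0.354, 0.419, 0.227)
compare at T: S=0.354, I=0.419, R=0.227

largest component: I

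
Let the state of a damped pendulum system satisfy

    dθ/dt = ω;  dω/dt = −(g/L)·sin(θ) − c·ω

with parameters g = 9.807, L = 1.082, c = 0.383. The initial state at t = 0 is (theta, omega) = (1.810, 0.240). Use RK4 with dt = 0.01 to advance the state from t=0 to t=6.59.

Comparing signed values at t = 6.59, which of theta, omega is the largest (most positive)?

largest component: omega

t=0.000: state=(1.810, 0.240)
step 1 (dt=0.01): k1=(0.240, -8.898), k2=(0.196, -8.878), k3=(0.196, -8.879), k4=(0.151, -8.859); state += dt/6·(k1+2k2+2k3+k4)
t=0.010: state=(1.812, 0.151)
t=0.020: state=(1.813, 0.063)
t=0.030: state=(1.813, -0.025)
continuing one RK4 step at a time; state shown every 25 steps (Δt=0.25):
t=0.250: state=(1.599, -1.905)
t=0.500: state=(0.878, -3.751)
t=0.750: state=(-0.153, -4.140)
t=1.000: state=(-1.018, -2.534)
t=1.250: state=(-1.369, -0.267)
t=1.500: state=(-1.165, 1.841)
t=1.750: state=(-0.502, 3.278)
t=2.000: state=(0.338, 3.130)
t=2.250: state=(0.937, 1.512)
t=2.500: state=(1.064, -0.492)
t=2.750: state=(0.718, -2.162)
t=3.000: state=(0.069, -2.795)
t=3.250: state=(-0.555, -1.983)
t=3.500: state=(-0.854, -0.349)
t=3.750: state=(-0.731, 1.269)
t=4.000: state=(-0.275, 2.216)
t=4.250: state=(0.277, 1.992)
t=4.500: state=(0.640, 0.806)
t=4.750: state=(0.660, -0.626)
t=5.000: state=(0.360, -1.656)
t=5.250: state=(-0.092, -1.790)
t=5.500: state=(-0.456, -1.005)
t=5.750: state=(-0.560, 0.186)
t=6.000: state=(-0.379, 1.183)
t=6.250: state=(-0.025, 1.515)
t=6.500: state=(0.310, 1.045)
t=6.590: state=(0.390, 0.732)
compare at T: theta=0.390, omega=0.732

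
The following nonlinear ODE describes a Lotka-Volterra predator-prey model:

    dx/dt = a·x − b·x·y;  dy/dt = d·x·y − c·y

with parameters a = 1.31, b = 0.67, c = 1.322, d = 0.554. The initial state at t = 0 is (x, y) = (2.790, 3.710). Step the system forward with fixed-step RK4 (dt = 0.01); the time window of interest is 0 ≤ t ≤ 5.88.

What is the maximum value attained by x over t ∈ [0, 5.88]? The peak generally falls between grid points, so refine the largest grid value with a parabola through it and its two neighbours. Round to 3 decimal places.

max x = 4.581

t=0.000: state=(2.790, 3.710)
step 1 (dt=0.01): k1=(-3.280, 0.830), k2=(-3.269, 0.797), k3=(-3.268, 0.797), k4=(-3.257, 0.764); state += dt/6·(k1+2k2+2k3+k4)
t=0.010: state=(2.757, 3.718)
t=0.020: state=(2.725, 3.725)
t=0.030: state=(2.693, 3.732)
continuing one RK4 step at a time; state shown every 20 steps (Δt=0.2):
t=0.200: state=(2.194, 3.749)
t=0.400: state=(1.742, 3.574)
t=0.600: state=(1.430, 3.267)
t=0.800: state=(1.229, 2.903)
t=1.000: state=(1.109, 2.535)
t=1.200: state=(1.050, 2.193)
t=1.400: state=(1.039, 1.889)
t=1.600: state=(1.067, 1.629)
t=1.800: state=(1.132, 1.412)
t=2.000: state=(1.232, 1.235)
t=2.200: state=(1.370, 1.095)
t=2.400: state=(1.549, 0.988)
t=2.600: state=(1.773, 0.911)
t=2.800: state=(2.047, 0.864)
t=3.000: state=(2.373, 0.847)
t=3.200: state=(2.751, 0.863)
t=3.400: state=(3.174, 0.920)
t=3.600: state=(3.623, 1.029)
t=3.800: state=(4.056, 1.209)
t=4.000: state=(4.406, 1.485)
t=4.200: state=(4.577, 1.879)
t=4.400: state=(4.474, 2.388)
t=4.600: state=(4.066, 2.950)
t=4.800: state=(3.439, 3.436)
t=5.000: state=(2.759, 3.717)
t=5.200: state=(2.169, 3.745)
t=5.400: state=(1.724, 3.562)
t=5.600: state=(1.418, 3.251)
t=5.800: state=(1.221, 2.886)
t=5.880: state=(1.167, 2.737)
largest grid value and its neighbours: x(4.220)=4.58018, x(4.230)=4.58075, x(4.240)=4.58060
parabola through these three points peaks at t≈4.233 with x≈4.58079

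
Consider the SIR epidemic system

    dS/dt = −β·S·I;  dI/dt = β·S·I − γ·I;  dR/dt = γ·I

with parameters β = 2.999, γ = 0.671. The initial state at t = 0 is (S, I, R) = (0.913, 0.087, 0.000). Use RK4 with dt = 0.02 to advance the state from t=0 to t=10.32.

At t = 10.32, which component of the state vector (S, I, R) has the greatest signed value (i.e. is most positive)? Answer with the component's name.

t=0.000: state=(0.913, 0.087, 0.000)
step 1 (dt=0.02): k1=(-0.238, 0.180, 0.058), k2=(-0.243, 0.183, 0.060), k3=(-0.243, 0.183, 0.060), k4=(-0.247, 0.186, 0.061); state += dt/6·(k1+2k2+2k3+k4)
t=0.020: state=(0.908, 0.091, 0.001)
t=0.040: state=(0.903, 0.094, 0.002)
t=0.060: state=(0.898, 0.098, 0.004)
continuing one RK4 step at a time; state shown every 25 steps (Δt=0.5):
t=0.500: state=(0.734, 0.217, 0.049)
t=1.000: state=(0.466, 0.383, 0.150)
t=1.500: state=(0.244, 0.461, 0.295)
t=2.000: state=(0.124, 0.429, 0.447)
t=2.500: state=(0.069, 0.353, 0.579)
t=3.000: state=(0.043, 0.274, 0.683)
t=3.500: state=(0.030, 0.206, 0.764)
t=4.000: state=(0.023, 0.153, 0.824)
t=4.500: state=(0.019, 0.113, 0.868)
t=5.000: state=(0.016, 0.083, 0.901)
t=5.500: state=(0.015, 0.061, 0.925)
t=6.000: state=(0.014, 0.044, 0.942)
t=6.500: state=(0.013, 0.032, 0.955)
t=7.000: state=(0.012, 0.024, 0.964)
t=7.500: state=(0.012, 0.017, 0.971)
t=8.000: state=(0.012, 0.012, 0.976)
t=8.500: state=(0.011, 0.009, 0.979)
t=9.000: state=(0.011, 0.007, 0.982)
t=9.500: state=(0.011, 0.005, 0.984)
t=10.000: state=(0.011, 0.003, 0.985)
t=10.320: state=(0.011, 0.003, 0.986)
compare at T: S=0.011, I=0.003, R=0.986

largest component: R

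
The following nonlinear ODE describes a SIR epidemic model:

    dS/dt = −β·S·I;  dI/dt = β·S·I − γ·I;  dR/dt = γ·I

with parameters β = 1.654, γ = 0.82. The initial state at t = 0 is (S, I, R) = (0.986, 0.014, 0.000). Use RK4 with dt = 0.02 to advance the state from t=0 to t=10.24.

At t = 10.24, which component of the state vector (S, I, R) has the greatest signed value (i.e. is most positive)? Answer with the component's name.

t=0.000: state=(0.986, 0.014, 0.000)
step 1 (dt=0.02): k1=(-0.023, 0.011, 0.011), k2=(-0.023, 0.011, 0.012), k3=(-0.023, 0.011, 0.012), k4=(-0.023, 0.012, 0.012); state += dt/6·(k1+2k2+2k3+k4)
t=0.020: state=(0.986, 0.014, 0.000)
t=0.040: state=(0.985, 0.014, 0.000)
t=0.060: state=(0.985, 0.015, 0.001)
continuing one RK4 step at a time; state shown every 25 steps (Δt=0.5):
t=0.500: state=(0.972, 0.021, 0.007)
t=1.000: state=(0.952, 0.031, 0.018)
t=1.500: state=(0.923, 0.044, 0.033)
t=2.000: state=(0.883, 0.062, 0.054)
t=2.500: state=(0.832, 0.084, 0.084)
t=3.000: state=(0.769, 0.108, 0.124)
t=3.500: state=(0.696, 0.131, 0.173)
t=4.000: state=(0.619, 0.150, 0.231)
t=4.500: state=(0.544, 0.161, 0.295)
t=5.000: state=(0.476, 0.163, 0.361)
t=5.500: state=(0.417, 0.156, 0.427)
t=6.000: state=(0.368, 0.143, 0.489)
t=6.500: state=(0.329, 0.127, 0.544)
t=7.000: state=(0.298, 0.109, 0.593)
t=7.500: state=(0.275, 0.092, 0.634)
t=8.000: state=(0.256, 0.076, 0.668)
t=8.500: state=(0.242, 0.062, 0.696)
t=9.000: state=(0.231, 0.050, 0.719)
t=9.500: state=(0.223, 0.040, 0.737)
t=10.000: state=(0.216, 0.032, 0.752)
t=10.240: state=(0.214, 0.028, 0.758)
compare at T: S=0.214, I=0.028, R=0.758

largest component: R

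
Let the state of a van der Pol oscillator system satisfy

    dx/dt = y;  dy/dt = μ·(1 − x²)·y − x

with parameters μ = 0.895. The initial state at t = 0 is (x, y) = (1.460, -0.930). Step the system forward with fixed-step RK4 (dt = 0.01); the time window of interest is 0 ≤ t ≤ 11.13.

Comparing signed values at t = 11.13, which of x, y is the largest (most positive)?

largest component: y

t=0.000: state=(1.460, -0.930)
step 1 (dt=0.01): k1=(-0.930, -0.518), k2=(-0.933, -0.522), k3=(-0.933, -0.522), k4=(-0.935, -0.526); state += dt/6·(k1+2k2+2k3+k4)
t=0.010: state=(1.451, -0.935)
t=0.020: state=(1.441, -0.941)
t=0.030: state=(1.432, -0.946)
continuing one RK4 step at a time; state shown every 50 steps (Δt=0.5):
t=0.500: state=(0.910, -1.319)
t=1.000: state=(0.073, -2.106)
t=1.500: state=(-1.155, -2.484)
t=2.000: state=(-1.958, -0.603)
t=2.500: state=(-1.957, 0.394)
t=3.000: state=(-1.670, 0.718)
t=3.500: state=(-1.242, 1.017)
t=4.000: state=(-0.615, 1.551)
t=4.500: state=(0.377, 2.432)
t=5.000: state=(1.575, 1.854)
t=5.500: state=(2.007, 0.062)
t=6.000: state=(1.855, -0.546)
t=6.500: state=(1.511, -0.825)
t=7.000: state=(1.015, -1.191)
t=7.500: state=(0.263, -1.891)
t=8.000: state=(-0.895, -2.566)
t=8.500: state=(-1.866, -0.987)
t=9.000: state=(-1.981, 0.279)
t=9.500: state=(-1.730, 0.666)
t=10.000: state=(-1.329, 0.951)
t=10.500: state=(-0.748, 1.424)
t=11.000: state=(0.164, 2.279)
t=11.130: state=(0.474, 2.485)
compare at T: x=0.474, y=2.485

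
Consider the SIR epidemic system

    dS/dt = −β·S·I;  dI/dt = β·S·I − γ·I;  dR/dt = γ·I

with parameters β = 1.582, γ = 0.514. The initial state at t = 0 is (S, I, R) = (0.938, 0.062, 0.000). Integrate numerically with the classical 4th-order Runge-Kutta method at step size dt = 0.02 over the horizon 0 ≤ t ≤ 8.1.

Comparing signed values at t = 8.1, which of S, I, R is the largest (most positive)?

largest component: R

t=0.000: state=(0.938, 0.062, 0.000)
step 1 (dt=0.02): k1=(-0.092, 0.060, 0.032), k2=(-0.093, 0.061, 0.032), k3=(-0.093, 0.061, 0.032), k4=(-0.094, 0.061, 0.032); state += dt/6·(k1+2k2+2k3+k4)
t=0.020: state=(0.936, 0.063, 0.001)
t=0.040: state=(0.934, 0.064, 0.001)
t=0.060: state=(0.932, 0.066, 0.002)
continuing one RK4 step at a time; state shown every 25 steps (Δt=0.5):
t=0.500: state=(0.881, 0.099, 0.020)
t=1.000: state=(0.800, 0.148, 0.052)
t=1.500: state=(0.695, 0.208, 0.097)
t=2.000: state=(0.576, 0.266, 0.158)
t=2.500: state=(0.458, 0.309, 0.233)
t=3.000: state=(0.355, 0.329, 0.315)
t=3.500: state=(0.274, 0.326, 0.400)
t=4.000: state=(0.213, 0.305, 0.481)
t=4.500: state=(0.169, 0.275, 0.556)
t=5.000: state=(0.138, 0.240, 0.622)
t=5.500: state=(0.116, 0.205, 0.679)
t=6.000: state=(0.100, 0.172, 0.728)
t=6.500: state=(0.088, 0.144, 0.768)
t=7.000: state=(0.080, 0.119, 0.802)
t=7.500: state=(0.073, 0.097, 0.830)
t=8.000: state=(0.068, 0.080, 0.852)
t=8.100: state=(0.067, 0.077, 0.856)
compare at T: S=0.067, I=0.077, R=0.856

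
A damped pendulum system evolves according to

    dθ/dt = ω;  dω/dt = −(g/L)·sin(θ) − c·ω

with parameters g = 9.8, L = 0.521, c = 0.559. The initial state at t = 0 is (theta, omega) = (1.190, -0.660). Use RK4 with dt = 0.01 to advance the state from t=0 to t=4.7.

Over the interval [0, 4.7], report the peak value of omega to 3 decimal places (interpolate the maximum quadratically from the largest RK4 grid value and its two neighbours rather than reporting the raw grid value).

max omega = 3.596

t=0.000: state=(1.190, -0.660)
step 1 (dt=0.01): k1=(-0.660, -17.094), k2=(-0.745, -17.023), k3=(-0.745, -17.020), k4=(-0.830, -16.946); state += dt/6·(k1+2k2+2k3+k4)
t=0.010: state=(1.183, -0.830)
t=0.020: state=(1.173, -0.999)
t=0.030: state=(1.163, -1.166)
continuing one RK4 step at a time; state shown every 20 steps (Δt=0.2):
t=0.200: state=(0.745, -3.583)
t=0.400: state=(-0.096, -4.320)
t=0.600: state=(-0.787, -2.241)
t=0.800: state=(-0.930, 0.806)
t=1.000: state=(-0.511, 3.145)
t=1.200: state=(0.184, 3.372)
t=1.400: state=(0.687, 1.410)
t=1.600: state=(0.710, -1.142)
t=1.800: state=(0.291, -2.788)
t=2.000: state=(-0.272, -2.489)
t=2.200: state=(-0.598, -0.622)
t=2.400: state=(-0.510, 1.416)
t=2.600: state=(-0.105, 2.377)
t=2.800: state=(0.327, 1.679)
t=3.000: state=(0.499, -0.023)
t=3.200: state=(0.331, -1.531)
t=3.400: state=(-0.036, -1.899)
t=3.600: state=(-0.340, -0.972)
t=3.800: state=(-0.389, 0.482)
t=4.000: state=(-0.179, 1.476)
t=4.200: state=(0.128, 1.394)
t=4.400: state=(0.317, 0.399)
t=4.600: state=(0.277, -0.749)
t=4.700: state=(0.182, -1.129)
largest grid value and its neighbours: omega(1.110)=3.59405, omega(1.120)=3.59567, omega(1.130)=3.59057
parabola through these three points peaks at t≈1.117 with omega≈3.59589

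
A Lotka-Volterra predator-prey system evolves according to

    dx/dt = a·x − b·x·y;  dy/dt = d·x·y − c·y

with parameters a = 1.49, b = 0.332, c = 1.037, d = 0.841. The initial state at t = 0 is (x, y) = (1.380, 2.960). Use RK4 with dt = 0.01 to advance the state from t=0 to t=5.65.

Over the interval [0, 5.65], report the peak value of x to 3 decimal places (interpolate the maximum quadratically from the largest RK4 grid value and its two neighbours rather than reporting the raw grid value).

t=0.000: state=(1.380, 2.960)
step 1 (dt=0.01): k1=(0.700, 0.366), k2=(0.701, 0.375), k3=(0.701, 0.375), k4=(0.702, 0.384); state += dt/6·(k1+2k2+2k3+k4)
t=0.010: state=(1.387, 2.964)
t=0.020: state=(1.394, 2.968)
t=0.030: state=(1.401, 2.972)
continuing one RK4 step at a time; state shown every 20 steps (Δt=0.2):
t=0.200: state=(1.522, 3.070)
t=0.400: state=(1.663, 3.262)
t=0.600: state=(1.788, 3.545)
t=0.800: state=(1.881, 3.925)
t=1.000: state=(1.923, 4.395)
t=1.200: state=(1.901, 4.932)
t=1.400: state=(1.812, 5.482)
t=1.600: state=(1.668, 5.974)
t=1.800: state=(1.492, 6.335)
t=2.000: state=(1.311, 6.516)
t=2.200: state=(1.145, 6.508)
t=2.400: state=(1.006, 6.335)
t=2.600: state=(0.898, 6.039)
t=2.800: state=(0.820, 5.669)
t=3.000: state=(0.768, 5.264)
t=3.200: state=(0.740, 4.855)
t=3.400: state=(0.731, 4.464)
t=3.600: state=(0.742, 4.105)
t=3.800: state=(0.769, 3.787)
t=4.000: state=(0.813, 3.515)
t=4.200: state=(0.874, 3.291)
t=4.400: state=(0.952, 3.118)
t=4.600: state=(1.047, 2.997)
t=4.800: state=(1.159, 2.932)
t=5.000: state=(1.286, 2.926)
t=5.200: state=(1.424, 2.986)
t=5.400: state=(1.567, 3.121)
t=5.600: state=(1.704, 3.340)
t=5.650: state=(1.736, 3.410)
largest grid value and its neighbours: x(1.030)=1.92392, x(1.040)=1.92393, x(1.050)=1.92378
parabola through these three points peaks at t≈1.036 with x≈1.92395

max x = 1.924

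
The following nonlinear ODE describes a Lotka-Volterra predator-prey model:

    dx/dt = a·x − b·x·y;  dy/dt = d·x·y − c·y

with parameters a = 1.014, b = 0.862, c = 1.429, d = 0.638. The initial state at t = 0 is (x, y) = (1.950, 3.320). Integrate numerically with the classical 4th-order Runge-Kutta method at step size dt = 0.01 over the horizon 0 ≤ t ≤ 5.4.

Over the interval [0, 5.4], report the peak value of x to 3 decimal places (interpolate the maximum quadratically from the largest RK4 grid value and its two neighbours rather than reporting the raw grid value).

t=0.000: state=(1.950, 3.320)
step 1 (dt=0.01): k1=(-3.603, -0.614), k2=(-3.565, -0.651), k3=(-3.565, -0.651), k4=(-3.527, -0.688); state += dt/6·(k1+2k2+2k3+k4)
t=0.010: state=(1.914, 3.313)
t=0.020: state=(1.879, 3.306)
t=0.030: state=(1.845, 3.298)
continuing one RK4 step at a time; state shown every 20 steps (Δt=0.2):
t=0.200: state=(1.372, 3.075)
t=0.400: state=(1.022, 2.686)
t=0.600: state=(0.817, 2.267)
t=0.800: state=(0.700, 1.875)
t=1.000: state=(0.640, 1.534)
t=1.200: state=(0.617, 1.249)
t=1.400: state=(0.622, 1.015)
t=1.600: state=(0.651, 0.827)
t=1.800: state=(0.700, 0.677)
t=2.000: state=(0.771, 0.559)
t=2.200: state=(0.865, 0.466)
t=2.400: state=(0.984, 0.394)
t=2.600: state=(1.132, 0.339)
t=2.800: state=(1.313, 0.297)
t=3.000: state=(1.532, 0.268)
t=3.200: state=(1.795, 0.249)
t=3.400: state=(2.108, 0.240)
t=3.600: state=(2.477, 0.241)
t=3.800: state=(2.908, 0.255)
t=4.000: state=(3.400, 0.287)
t=4.200: state=(3.946, 0.344)
t=4.400: state=(4.520, 0.443)
t=4.600: state=(5.060, 0.615)
t=4.800: state=(5.449, 0.905)
t=5.000: state=(5.499, 1.374)
t=5.200: state=(5.033, 2.033)
t=5.400: state=(4.079, 2.743)
largest grid value and its neighbours: x(4.920)=5.53307, x(4.930)=5.53317, x(4.940)=5.53208
parabola through these three points peaks at t≈4.926 with x≈5.53327

max x = 5.533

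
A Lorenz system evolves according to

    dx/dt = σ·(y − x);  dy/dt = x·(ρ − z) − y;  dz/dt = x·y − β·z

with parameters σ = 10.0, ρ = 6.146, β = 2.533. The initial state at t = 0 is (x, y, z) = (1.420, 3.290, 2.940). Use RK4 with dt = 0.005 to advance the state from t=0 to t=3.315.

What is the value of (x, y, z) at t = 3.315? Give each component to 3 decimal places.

(x, y, z) = (3.723, 3.697, 5.281)

t=0.000: state=(1.420, 3.290, 2.940)
step 1 (dt=0.005): k1=(18.700, 1.263, -2.775), k2=(18.264, 1.419, -2.599), k3=(18.279, 1.415, -2.603), k4=(17.857, 1.568, -2.431); state += dt/6·(k1+2k2+2k3+k4)
t=0.005: state=(1.511, 3.297, 2.927)
t=0.010: state=(1.599, 3.306, 2.916)
t=0.015: state=(1.682, 3.316, 2.906)
continuing one RK4 step at a time; state shown every 40 steps (Δt=0.2):
t=0.200: state=(3.500, 4.190, 3.378)
t=0.400: state=(4.554, 4.859, 5.059)
t=0.600: state=(4.526, 4.215, 6.403)
t=0.800: state=(3.678, 3.247, 6.212)
t=1.000: state=(3.058, 2.887, 5.297)
t=1.200: state=(2.973, 3.044, 4.563)
t=1.400: state=(3.269, 3.474, 4.345)
t=1.600: state=(3.701, 3.902, 4.666)
t=1.800: state=(3.970, 4.021, 5.243)
t=2.000: state=(3.897, 3.787, 5.590)
t=2.200: state=(3.625, 3.489, 5.499)
t=2.400: state=(3.424, 3.367, 5.185)
t=2.600: state=(3.404, 3.437, 4.933)
t=2.800: state=(3.524, 3.601, 4.887)
t=3.000: state=(3.671, 3.730, 5.027)
t=3.200: state=(3.737, 3.740, 5.213)
t=3.315: state=(3.723, 3.697, 5.281)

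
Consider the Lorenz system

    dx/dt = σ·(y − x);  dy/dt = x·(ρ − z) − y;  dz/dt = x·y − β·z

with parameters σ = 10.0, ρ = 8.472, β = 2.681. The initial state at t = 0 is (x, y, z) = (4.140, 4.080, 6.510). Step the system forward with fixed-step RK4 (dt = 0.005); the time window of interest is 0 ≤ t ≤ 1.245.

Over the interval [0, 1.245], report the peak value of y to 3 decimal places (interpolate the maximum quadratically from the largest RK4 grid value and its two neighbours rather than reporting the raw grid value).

max y = 5.023

t=0.000: state=(4.140, 4.080, 6.510)
step 1 (dt=0.005): k1=(-0.600, 4.043, -0.562), k2=(-0.484, 4.035, -0.523), k3=(-0.487, 4.036, -0.522), k4=(-0.374, 4.029, -0.482); state += dt/6·(k1+2k2+2k3+k4)
t=0.005: state=(4.138, 4.100, 6.507)
t=0.010: state=(4.136, 4.120, 6.505)
t=0.015: state=(4.136, 4.140, 6.503)
continuing one RK4 step at a time; state shown every 10 steps (Δt=0.05):
t=0.050: state=(4.159, 4.279, 6.504)
t=0.100: state=(4.247, 4.469, 6.548)
t=0.150: state=(4.373, 4.646, 6.647)
t=0.200: state=(4.514, 4.800, 6.796)
t=0.250: state=(4.653, 4.919, 6.987)
t=0.300: state=(4.776, 4.996, 7.206)
t=0.350: state=(4.870, 5.023, 7.435)
t=0.400: state=(4.927, 4.999, 7.652)
t=0.450: state=(4.942, 4.929, 7.840)
t=0.500: state=(4.915, 4.823, 7.982)
t=0.550: state=(4.852, 4.693, 8.068)
t=0.600: state=(4.760, 4.554, 8.096)
t=0.650: state=(4.650, 4.421, 8.067)
t=0.700: state=(4.534, 4.303, 7.992)
t=0.750: state=(4.423, 4.210, 7.880)
t=0.800: state=(4.324, 4.145, 7.745)
t=0.850: state=(4.245, 4.110, 7.600)
t=0.900: state=(4.190, 4.104, 7.456)
t=0.950: state=(4.159, 4.124, 7.324)
t=1.000: state=(4.154, 4.168, 7.211)
t=1.050: state=(4.172, 4.230, 7.123)
t=1.100: state=(4.211, 4.305, 7.067)
t=1.150: state=(4.266, 4.389, 7.042)
t=1.200: state=(4.332, 4.474, 7.050)
t=1.245: state=(4.398, 4.548, 7.084)
largest grid value and its neighbours: y(0.345)=5.02251, y(0.350)=5.02291, y(0.355)=5.02280
parabola through these three points peaks at t≈0.351 with y≈5.02293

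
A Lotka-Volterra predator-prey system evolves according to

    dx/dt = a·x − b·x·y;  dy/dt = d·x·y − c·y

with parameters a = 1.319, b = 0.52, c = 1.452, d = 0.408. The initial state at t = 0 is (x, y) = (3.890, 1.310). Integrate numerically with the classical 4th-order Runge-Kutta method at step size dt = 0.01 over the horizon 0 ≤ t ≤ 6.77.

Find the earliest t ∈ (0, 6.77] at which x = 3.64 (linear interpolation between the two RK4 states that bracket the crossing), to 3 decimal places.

t=0.000: state=(3.890, 1.310)
step 1 (dt=0.01): k1=(2.481, 0.177), k2=(2.487, 0.184), k3=(2.487, 0.184), k4=(2.493, 0.191); state += dt/6·(k1+2k2+2k3+k4)
t=0.010: state=(3.915, 1.312)
t=0.020: state=(3.940, 1.314)
t=0.030: state=(3.965, 1.316)
continuing one RK4 step at a time; state shown every 25 steps (Δt=0.25):
t=0.250: state=(4.541, 1.400)
t=0.500: state=(5.202, 1.601)
t=0.750: state=(5.753, 1.951)
t=1.000: state=(6.011, 2.481)
t=1.250: state=(5.798, 3.165)
t=1.500: state=(5.103, 3.852)
t=1.750: state=(4.162, 4.300)
t=1.890: state=(3.646, 4.385)
next step: t=1.900: state=(3.611, 4.387) — x has crossed 3.64
linear interpolation between t=1.890 (3.64638) and t=1.900 (3.61148) → t≈1.892

t = 1.892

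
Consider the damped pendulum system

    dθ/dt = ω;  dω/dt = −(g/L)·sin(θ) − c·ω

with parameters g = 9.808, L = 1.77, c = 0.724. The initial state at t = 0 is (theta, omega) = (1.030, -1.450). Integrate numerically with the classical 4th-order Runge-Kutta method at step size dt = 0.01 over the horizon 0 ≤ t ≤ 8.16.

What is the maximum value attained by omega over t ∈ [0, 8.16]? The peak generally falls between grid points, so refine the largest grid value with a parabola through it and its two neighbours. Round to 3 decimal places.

t=0.000: state=(1.030, -1.450)
step 1 (dt=0.01): k1=(-1.450, -3.701), k2=(-1.469, -3.666), k3=(-1.468, -3.666), k4=(-1.487, -3.632); state += dt/6·(k1+2k2+2k3+k4)
t=0.010: state=(1.015, -1.487)
t=0.020: state=(1.000, -1.523)
t=0.030: state=(0.985, -1.558)
continuing one RK4 step at a time; state shown every 50 steps (Δt=0.5):
t=0.500: state=(0.027, -2.127)
t=1.000: state=(-0.694, -0.545)
t=1.500: state=(-0.523, 1.064)
t=2.000: state=(0.110, 1.175)
t=2.500: state=(0.439, 0.063)
t=3.000: state=(0.224, -0.774)
t=3.500: state=(-0.154, -0.573)
t=4.000: state=(-0.259, 0.154)
t=4.500: state=(-0.067, 0.504)
t=5.000: state=(0.136, 0.229)
t=5.500: state=(0.137, -0.199)
t=6.000: state=(-0.004, -0.292)
t=6.500: state=(-0.098, -0.055)
t=7.000: state=(-0.062, 0.166)
t=7.500: state=(0.027, 0.149)
t=8.000: state=(0.061, -0.017)
t=8.160: state=(0.054, -0.064)
largest grid value and its neighbours: omega(1.770)=1.34554, omega(1.780)=1.34568, omega(1.790)=1.34509
parabola through these three points peaks at t≈1.777 with omega≈1.34572

max omega = 1.346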